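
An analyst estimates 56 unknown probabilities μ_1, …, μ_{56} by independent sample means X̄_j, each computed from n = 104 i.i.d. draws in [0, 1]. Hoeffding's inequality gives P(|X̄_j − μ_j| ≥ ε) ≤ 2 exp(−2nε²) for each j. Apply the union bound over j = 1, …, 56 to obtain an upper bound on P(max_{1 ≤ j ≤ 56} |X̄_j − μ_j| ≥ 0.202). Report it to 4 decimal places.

0.0231

Per-experiment Hoeffding bound: 2·exp(−2·104·0.202²) = 2·exp(−8.48723) = 0.00041217.
Union bound over 56 events: 56·0.00041217 = 0.02308.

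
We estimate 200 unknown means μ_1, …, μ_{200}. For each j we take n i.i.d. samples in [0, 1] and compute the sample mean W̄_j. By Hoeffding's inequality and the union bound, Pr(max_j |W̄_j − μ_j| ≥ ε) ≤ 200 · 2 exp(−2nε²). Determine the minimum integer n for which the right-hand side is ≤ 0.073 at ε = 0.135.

237

Need 2·200·exp(−2nε²) ≤ 0.073, i.e. exp(−2nε²) ≤ 0.073/400.
So 2nε² ≥ ln(400/0.073) = 8.608760.
Hence n ≥ 8.608760/(2·0.135²) = 236.180.
The smallest integer n is 237.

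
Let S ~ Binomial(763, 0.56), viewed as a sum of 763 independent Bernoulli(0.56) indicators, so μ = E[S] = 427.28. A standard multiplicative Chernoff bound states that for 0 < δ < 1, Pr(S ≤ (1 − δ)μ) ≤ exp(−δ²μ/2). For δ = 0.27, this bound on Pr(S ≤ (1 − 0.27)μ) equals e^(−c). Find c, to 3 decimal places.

15.574

c = δ²μ/2 = 0.27²·427.28/2 = 15.5744.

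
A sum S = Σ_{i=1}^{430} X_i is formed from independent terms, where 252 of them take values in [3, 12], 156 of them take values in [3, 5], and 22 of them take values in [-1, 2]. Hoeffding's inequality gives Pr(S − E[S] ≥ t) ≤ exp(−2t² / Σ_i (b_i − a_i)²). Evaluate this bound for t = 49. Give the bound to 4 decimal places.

Σ(b_i − a_i)² = 252·9² + 156·2² + 22·3² = 21234.
Exponent = 2·49² / 21234 = 0.22615.
Bound = exp(−0.22615) = 0.79760.

0.7976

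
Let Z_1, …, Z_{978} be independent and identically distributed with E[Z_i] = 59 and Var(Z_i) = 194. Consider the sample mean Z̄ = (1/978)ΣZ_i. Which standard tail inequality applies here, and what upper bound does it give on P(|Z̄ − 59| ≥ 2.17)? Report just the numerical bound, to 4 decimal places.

0.0421

With mean and variance of each term known, Chebyshev's inequality bounds the deviation of the sum (or sample mean).
Var(Z̄) = Var(Z_i)/n = 194/978 = 0.19836.
Chebyshev: P(|Z̄ − 59| ≥ 2.17) ≤ Var(Z̄)/(2.17)² = 194/(978·2.17²) = 0.0421.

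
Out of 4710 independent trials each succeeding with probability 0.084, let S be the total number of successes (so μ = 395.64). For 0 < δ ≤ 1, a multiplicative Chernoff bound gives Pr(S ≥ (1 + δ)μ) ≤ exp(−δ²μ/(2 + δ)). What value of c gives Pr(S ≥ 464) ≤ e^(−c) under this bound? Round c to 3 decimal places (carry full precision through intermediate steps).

5.436

Write 464 = (1 + δ)μ, so δ = 464/395.64 − 1 = 0.1727833…
Then the exponent is δ²μ/(2 + δ) = (464 − μ)² / (μ·(2 + δ)) = 5.436101.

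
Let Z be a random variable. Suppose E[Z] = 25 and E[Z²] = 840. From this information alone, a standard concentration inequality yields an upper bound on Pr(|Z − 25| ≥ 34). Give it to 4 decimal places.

0.1860

The first two moments determine the variance, so Chebyshev's inequality is the sharpest standard bound available.
Var(Z) = E[Z²] − (E[Z])² = 840 − 625 = 215.
Chebyshev's inequality: Pr(|Z − μ| ≥ t) ≤ Var(Z)/t² = 215/1156 = 0.1860.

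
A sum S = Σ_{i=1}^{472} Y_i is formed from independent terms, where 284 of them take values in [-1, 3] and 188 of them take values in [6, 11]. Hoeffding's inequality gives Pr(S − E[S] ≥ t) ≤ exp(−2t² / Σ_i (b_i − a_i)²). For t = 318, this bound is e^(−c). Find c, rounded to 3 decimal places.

21.879

Σ(b_i − a_i)² = 284·4² + 188·5² = 9244.
c = 2t² / 9244 = 2·318² / 9244 = 21.8788.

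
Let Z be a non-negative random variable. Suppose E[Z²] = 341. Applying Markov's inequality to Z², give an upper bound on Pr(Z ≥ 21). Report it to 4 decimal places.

0.7732

Since Z ≥ 0, the event {Z ≥ 21} is the same as {Z² ≥ 441}.
Markov's inequality applied to Z² gives Pr(Z² ≥ 441) ≤ E[Z²]/441 = 341/441 = 0.7732.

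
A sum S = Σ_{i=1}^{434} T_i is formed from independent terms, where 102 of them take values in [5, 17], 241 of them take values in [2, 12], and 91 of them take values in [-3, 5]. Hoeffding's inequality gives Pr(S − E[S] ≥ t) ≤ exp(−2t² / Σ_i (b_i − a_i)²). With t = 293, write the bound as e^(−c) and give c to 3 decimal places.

Σ(b_i − a_i)² = 102·12² + 241·10² + 91·8² = 44612.
c = 2t² / 44612 = 2·293² / 44612 = 3.8487.

3.849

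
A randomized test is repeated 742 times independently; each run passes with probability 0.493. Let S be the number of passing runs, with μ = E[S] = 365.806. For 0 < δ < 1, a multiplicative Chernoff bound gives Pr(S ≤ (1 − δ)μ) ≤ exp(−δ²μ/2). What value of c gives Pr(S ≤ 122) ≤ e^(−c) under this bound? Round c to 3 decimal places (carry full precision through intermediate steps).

Write 122 = (1 − δ)μ, so δ = 1 − 122/365.806 = 0.6664899…
Then the exponent is δ²μ/2 = (μ − 122)²/(2μ) = 81.247117.

81.247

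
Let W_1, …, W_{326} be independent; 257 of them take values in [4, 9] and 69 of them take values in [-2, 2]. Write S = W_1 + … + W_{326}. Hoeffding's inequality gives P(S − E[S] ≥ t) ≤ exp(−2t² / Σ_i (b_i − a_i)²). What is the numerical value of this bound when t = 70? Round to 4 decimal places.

Σ(b_i − a_i)² = 257·5² + 69·4² = 7529.
Exponent = 2·70² / 7529 = 1.30163.
Bound = exp(−1.30163) = 0.27209.

0.2721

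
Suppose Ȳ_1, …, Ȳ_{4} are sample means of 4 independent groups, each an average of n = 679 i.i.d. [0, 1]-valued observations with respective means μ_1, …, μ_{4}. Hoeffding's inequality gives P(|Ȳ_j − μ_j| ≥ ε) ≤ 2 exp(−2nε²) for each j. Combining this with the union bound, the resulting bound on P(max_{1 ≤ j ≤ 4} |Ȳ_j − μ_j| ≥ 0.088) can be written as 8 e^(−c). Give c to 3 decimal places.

Union bound over the 4 events: P(max_{1 ≤ j ≤ 4} |Ȳ_j − μ_j| ≥ 0.088) ≤ 4·2·exp(−2nε²) = 8 exp(−2·679·0.088²).
So c = 2·679·0.088² = 10.5164.

10.516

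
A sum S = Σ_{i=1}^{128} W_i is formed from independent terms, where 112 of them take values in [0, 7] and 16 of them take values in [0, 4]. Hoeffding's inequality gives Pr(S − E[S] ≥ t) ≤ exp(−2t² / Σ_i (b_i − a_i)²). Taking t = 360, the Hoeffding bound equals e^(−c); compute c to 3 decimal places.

45.125

Σ(b_i − a_i)² = 112·7² + 16·4² = 5744.
c = 2t² / 5744 = 2·360² / 5744 = 45.1253.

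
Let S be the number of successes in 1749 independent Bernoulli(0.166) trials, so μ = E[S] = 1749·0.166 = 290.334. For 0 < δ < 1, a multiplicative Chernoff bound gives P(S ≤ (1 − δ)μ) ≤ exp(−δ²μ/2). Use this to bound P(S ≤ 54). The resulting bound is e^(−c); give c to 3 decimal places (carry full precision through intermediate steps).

Write 54 = (1 − δ)μ, so δ = 1 − 54/290.334 = 0.8140073…
Then the exponent is δ²μ/2 = (μ − 54)²/(2μ) = 96.188802.

96.189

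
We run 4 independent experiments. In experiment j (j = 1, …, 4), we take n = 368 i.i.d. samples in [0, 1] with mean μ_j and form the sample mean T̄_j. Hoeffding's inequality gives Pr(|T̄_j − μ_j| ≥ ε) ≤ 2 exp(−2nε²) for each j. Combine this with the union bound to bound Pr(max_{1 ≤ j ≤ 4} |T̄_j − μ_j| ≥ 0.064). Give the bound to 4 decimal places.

Per-experiment Hoeffding bound: 2·exp(−2·368·0.064²) = 2·exp(−3.01466) = 0.098125.
Union bound over 4 events: 4·0.098125 = 0.39250.

0.3925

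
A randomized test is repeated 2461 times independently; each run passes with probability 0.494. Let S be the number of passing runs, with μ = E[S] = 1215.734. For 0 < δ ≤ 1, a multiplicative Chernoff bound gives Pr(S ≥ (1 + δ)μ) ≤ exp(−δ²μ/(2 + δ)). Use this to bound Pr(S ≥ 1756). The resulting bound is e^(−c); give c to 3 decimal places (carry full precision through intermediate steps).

Write 1756 = (1 + δ)μ, so δ = 1756/1215.734 − 1 = 0.4443949…
Then the exponent is δ²μ/(2 + δ) = (1756 − μ)² / (μ·(2 + δ)) = 98.221224.

98.221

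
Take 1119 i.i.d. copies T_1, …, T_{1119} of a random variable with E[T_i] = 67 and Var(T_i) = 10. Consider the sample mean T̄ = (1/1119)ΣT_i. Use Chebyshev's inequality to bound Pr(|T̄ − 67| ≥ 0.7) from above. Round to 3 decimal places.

Var(T̄) = Var(T_i)/n = 10/1119 = 0.0089366.
Chebyshev: Pr(|T̄ − 67| ≥ 0.7) ≤ Var(T̄)/(0.7)² = 10/(1119·0.7²) = 0.0182.

0.018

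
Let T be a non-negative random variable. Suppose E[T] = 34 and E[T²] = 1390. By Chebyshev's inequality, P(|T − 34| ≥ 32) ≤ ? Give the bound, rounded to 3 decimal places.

Var(T) = E[T²] − (E[T])² = 1390 − 1156 = 234.
Chebyshev's inequality: P(|T − μ| ≥ t) ≤ Var(T)/t² = 234/1024 = 0.2285.

0.229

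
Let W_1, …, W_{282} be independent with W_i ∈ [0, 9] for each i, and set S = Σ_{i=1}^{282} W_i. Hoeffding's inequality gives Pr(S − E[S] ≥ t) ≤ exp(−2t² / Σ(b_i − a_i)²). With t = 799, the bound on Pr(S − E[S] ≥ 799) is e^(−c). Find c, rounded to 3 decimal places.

55.897

Σ(b_i − a_i)² = 282·(9)² = 22842.
c = 2t²/22842 = 2·799²/22842 = 55.8971.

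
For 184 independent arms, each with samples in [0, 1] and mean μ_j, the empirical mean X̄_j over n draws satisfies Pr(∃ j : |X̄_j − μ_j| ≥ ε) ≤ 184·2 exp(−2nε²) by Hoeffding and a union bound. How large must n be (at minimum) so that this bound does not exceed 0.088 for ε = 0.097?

Need 2·184·exp(−2nε²) ≤ 0.088, i.e. exp(−2nε²) ≤ 0.088/368.
So 2nε² ≥ ln(368/0.088) = 8.338501.
Hence n ≥ 8.338501/(2·0.097²) = 443.113.
The smallest integer n is 444.

444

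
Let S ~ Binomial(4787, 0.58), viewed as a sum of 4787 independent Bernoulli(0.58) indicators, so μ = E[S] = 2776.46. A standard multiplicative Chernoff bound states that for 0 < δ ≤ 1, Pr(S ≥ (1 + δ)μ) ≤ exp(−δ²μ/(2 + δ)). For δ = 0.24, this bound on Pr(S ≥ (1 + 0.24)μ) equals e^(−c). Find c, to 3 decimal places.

71.395

c = δ²μ/(2 + δ) = 0.24²·2776.46/(2 + 0.24) = 71.3947.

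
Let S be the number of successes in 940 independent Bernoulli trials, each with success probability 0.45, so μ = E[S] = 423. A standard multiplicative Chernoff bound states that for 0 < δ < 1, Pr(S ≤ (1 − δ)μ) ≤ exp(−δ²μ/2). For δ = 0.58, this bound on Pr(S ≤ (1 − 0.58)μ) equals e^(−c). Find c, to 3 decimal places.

c = δ²μ/2 = 0.58²·423/2 = 71.1486.

71.149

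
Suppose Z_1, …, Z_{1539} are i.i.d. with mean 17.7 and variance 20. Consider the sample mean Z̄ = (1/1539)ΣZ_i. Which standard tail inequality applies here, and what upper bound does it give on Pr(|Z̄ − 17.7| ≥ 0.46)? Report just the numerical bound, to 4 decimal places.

0.0614

With mean and variance of each term known, Chebyshev's inequality bounds the deviation of the sum (or sample mean).
Var(Z̄) = Var(Z_i)/n = 20/1539 = 0.012995.
Chebyshev: Pr(|Z̄ − 17.7| ≥ 0.46) ≤ Var(Z̄)/(0.46)² = 20/(1539·0.46²) = 0.0614.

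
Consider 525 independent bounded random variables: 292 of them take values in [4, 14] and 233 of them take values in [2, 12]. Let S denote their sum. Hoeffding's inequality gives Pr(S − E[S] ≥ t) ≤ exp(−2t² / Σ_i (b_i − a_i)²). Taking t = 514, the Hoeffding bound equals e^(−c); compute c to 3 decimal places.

10.065

Σ(b_i − a_i)² = 292·10² + 233·10² = 52500.
c = 2t² / 52500 = 2·514² / 52500 = 10.0646.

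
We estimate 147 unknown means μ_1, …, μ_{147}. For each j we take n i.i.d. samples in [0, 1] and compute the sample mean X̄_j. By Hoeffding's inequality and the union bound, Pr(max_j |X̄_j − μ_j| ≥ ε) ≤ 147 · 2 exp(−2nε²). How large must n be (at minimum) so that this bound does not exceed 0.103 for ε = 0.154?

Need 2·147·exp(−2nε²) ≤ 0.103, i.e. exp(−2nε²) ≤ 0.103/294.
So 2nε² ≥ ln(294/0.103) = 7.956606.
Hence n ≥ 7.956606/(2·0.154²) = 167.748.
The smallest integer n is 168.

168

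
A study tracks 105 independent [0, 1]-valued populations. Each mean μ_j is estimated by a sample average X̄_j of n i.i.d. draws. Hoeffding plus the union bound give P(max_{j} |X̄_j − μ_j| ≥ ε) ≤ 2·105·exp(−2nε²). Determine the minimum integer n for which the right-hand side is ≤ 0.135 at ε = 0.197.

Need 2·105·exp(−2nε²) ≤ 0.135, i.e. exp(−2nε²) ≤ 0.135/210.
So 2nε² ≥ ln(210/0.135) = 7.349588.
Hence n ≥ 7.349588/(2·0.197²) = 94.689.
The smallest integer n is 95.

95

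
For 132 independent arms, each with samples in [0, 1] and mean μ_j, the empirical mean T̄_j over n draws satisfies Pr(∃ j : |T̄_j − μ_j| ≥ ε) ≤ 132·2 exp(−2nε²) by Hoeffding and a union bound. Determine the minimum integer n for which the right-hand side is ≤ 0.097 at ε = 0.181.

121

Need 2·132·exp(−2nε²) ≤ 0.097, i.e. exp(−2nε²) ≤ 0.097/264.
So 2nε² ≥ ln(264/0.097) = 7.908993.
Hence n ≥ 7.908993/(2·0.181²) = 120.707.
The smallest integer n is 121.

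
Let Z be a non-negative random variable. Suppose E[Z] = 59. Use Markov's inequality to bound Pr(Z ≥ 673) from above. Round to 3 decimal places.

Markov's inequality: for a non-negative random variable, Pr(Z ≥ a) ≤ E[Z]/a.
Here E[Z] = 59 and a = 673, so the bound is 59/673 = 0.0877.

0.088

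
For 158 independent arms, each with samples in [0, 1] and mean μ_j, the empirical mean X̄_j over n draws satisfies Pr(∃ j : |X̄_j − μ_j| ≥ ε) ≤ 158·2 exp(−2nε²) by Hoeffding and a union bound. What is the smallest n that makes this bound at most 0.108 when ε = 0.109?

336

Need 2·158·exp(−2nε²) ≤ 0.108, i.e. exp(−2nε²) ≤ 0.108/316.
So 2nε² ≥ ln(316/0.108) = 7.981366.
Hence n ≥ 7.981366/(2·0.109²) = 335.888.
The smallest integer n is 336.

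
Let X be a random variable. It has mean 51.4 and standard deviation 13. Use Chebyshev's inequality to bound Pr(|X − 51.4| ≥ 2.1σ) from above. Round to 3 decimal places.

0.227

Chebyshev: Pr(|X − μ| ≥ t) ≤ Var(X)/t².
Var(X) = σ² = 13² = 169.
t = 2.1·13 = 27.3.
Bound = 169 / 745.29 = 0.2268.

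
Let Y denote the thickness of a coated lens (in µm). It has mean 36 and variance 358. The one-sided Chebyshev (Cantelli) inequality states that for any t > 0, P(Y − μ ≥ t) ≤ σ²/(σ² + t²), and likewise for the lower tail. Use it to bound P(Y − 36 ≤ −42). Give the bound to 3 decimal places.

0.169

Here σ² = 358 and t = 42, so σ² + t² = 2122.
Cantelli's bound: 358/2122 = 0.1687.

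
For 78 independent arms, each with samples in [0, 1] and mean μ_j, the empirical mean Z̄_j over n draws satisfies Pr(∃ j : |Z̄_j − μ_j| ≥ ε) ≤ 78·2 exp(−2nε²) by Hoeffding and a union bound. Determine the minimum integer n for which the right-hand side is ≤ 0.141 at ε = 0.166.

128

Need 2·78·exp(−2nε²) ≤ 0.141, i.e. exp(−2nε²) ≤ 0.141/156.
So 2nε² ≥ ln(156/0.141) = 7.008851.
Hence n ≥ 7.008851/(2·0.166²) = 127.175.
The smallest integer n is 128.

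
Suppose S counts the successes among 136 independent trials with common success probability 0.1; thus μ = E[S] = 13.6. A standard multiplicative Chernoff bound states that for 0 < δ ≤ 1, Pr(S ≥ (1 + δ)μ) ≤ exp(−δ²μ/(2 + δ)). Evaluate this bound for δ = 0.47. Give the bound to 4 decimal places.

Exponent = δ²μ/(2 + δ) = 0.47²·13.6/2.47 = 1.2163.
Bound = exp(−1.2163) = 0.29633.

0.2963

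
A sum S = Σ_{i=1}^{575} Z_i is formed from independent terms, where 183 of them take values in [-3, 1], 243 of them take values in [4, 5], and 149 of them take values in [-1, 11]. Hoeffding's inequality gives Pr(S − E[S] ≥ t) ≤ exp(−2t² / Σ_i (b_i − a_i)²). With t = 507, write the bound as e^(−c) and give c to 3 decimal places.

20.875

Σ(b_i − a_i)² = 183·4² + 243·1² + 149·12² = 24627.
c = 2t² / 24627 = 2·507² / 24627 = 20.8754.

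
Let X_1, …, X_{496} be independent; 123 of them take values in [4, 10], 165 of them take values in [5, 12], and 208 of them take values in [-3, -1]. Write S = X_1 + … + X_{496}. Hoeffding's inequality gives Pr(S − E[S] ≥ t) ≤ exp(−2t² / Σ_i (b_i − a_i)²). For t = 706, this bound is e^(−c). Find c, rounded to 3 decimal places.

Σ(b_i − a_i)² = 123·6² + 165·7² + 208·2² = 13345.
c = 2t² / 13345 = 2·706² / 13345 = 74.7000.

74.700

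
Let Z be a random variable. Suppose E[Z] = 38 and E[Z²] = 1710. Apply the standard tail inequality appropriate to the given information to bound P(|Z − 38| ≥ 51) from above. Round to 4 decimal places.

The first two moments determine the variance, so Chebyshev's inequality is the sharpest standard bound available.
Var(Z) = E[Z²] − (E[Z])² = 1710 − 1444 = 266.
Chebyshev's inequality: P(|Z − μ| ≥ t) ≤ Var(Z)/t² = 266/2601 = 0.1023.

0.1023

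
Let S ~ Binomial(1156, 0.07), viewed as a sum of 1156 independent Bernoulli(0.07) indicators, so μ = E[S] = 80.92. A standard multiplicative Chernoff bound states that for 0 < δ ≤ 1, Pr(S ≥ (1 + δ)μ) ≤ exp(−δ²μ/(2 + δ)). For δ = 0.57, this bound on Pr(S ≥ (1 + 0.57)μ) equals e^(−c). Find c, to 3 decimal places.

10.230

c = δ²μ/(2 + δ) = 0.57²·80.92/(2 + 0.57) = 10.2299.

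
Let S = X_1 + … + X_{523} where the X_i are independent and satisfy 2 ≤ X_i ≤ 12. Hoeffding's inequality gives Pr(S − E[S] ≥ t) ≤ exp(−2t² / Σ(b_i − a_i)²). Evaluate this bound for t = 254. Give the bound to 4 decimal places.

Σ(b_i − a_i)² = 523·(10)² = 52300.
Exponent = 2·254²/52300 = 2.4672.
Bound = exp(−2.4672) = 0.08483.

0.0848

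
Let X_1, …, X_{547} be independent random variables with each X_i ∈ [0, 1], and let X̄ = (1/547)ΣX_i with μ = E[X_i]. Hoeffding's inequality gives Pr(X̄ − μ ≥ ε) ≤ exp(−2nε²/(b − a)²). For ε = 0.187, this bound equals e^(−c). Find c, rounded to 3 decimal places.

38.256

c = 2nε²/(b − a)² = 2·547·0.187² / 1² = 38.2561.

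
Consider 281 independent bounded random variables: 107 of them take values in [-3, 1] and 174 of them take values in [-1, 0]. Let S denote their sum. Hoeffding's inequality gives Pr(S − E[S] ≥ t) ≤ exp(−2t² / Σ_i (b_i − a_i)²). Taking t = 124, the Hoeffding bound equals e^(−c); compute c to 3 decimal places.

Σ(b_i − a_i)² = 107·4² + 174·1² = 1886.
c = 2t² / 1886 = 2·124² / 1886 = 16.3054.

16.305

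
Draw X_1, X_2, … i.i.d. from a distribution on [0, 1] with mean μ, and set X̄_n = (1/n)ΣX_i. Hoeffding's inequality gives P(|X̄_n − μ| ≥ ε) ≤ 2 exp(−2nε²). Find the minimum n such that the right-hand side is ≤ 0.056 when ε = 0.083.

Require 2·exp(−2nε²) ≤ 0.056, i.e. 2nε² ≥ ln(2/0.056) = 3.575551.
So n ≥ 3.575551 / (2·0.083²) = 259.512.
The smallest integer n is 260.

260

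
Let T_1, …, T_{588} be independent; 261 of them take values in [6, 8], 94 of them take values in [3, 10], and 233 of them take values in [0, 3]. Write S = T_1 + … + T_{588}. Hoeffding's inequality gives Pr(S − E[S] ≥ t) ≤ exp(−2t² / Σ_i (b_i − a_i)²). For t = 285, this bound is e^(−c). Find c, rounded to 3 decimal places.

20.969

Σ(b_i − a_i)² = 261·2² + 94·7² + 233·3² = 7747.
c = 2t² / 7747 = 2·285² / 7747 = 20.9694.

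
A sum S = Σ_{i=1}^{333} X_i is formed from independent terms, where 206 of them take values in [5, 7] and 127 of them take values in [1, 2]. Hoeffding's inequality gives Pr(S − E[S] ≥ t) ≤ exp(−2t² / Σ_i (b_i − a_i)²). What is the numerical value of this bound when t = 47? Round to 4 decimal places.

0.0096

Σ(b_i − a_i)² = 206·2² + 127·1² = 951.
Exponent = 2·47² / 951 = 4.64564.
Bound = exp(−4.64564) = 0.00960.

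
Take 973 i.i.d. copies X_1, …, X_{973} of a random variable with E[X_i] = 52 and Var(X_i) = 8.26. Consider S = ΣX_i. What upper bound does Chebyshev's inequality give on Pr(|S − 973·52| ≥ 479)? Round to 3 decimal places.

Var(S) = n·Var(X_i) = 973·8.26 = 8036.98.
Chebyshev: Pr(|S − 973·52| ≥ 479) ≤ Var(S)/479² = 8036.98/229441 = 0.0350.

0.035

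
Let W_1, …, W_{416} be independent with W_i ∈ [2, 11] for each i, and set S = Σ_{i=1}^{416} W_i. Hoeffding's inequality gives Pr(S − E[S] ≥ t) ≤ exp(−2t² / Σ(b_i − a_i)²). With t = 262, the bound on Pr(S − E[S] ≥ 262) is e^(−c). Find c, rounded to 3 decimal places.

Σ(b_i − a_i)² = 416·(9)² = 33696.
c = 2t²/33696 = 2·262²/33696 = 4.0743.

4.074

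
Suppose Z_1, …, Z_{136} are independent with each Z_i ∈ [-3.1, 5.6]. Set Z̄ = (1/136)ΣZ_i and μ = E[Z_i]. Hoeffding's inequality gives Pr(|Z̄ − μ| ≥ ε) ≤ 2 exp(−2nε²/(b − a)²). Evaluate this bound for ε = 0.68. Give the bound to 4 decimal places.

Exponent: 2nε²/(b − a)² = 2·136·0.68² / 8.7² = 1.66168.
Bound = 2·exp(−1.66168) = 0.37964.

0.3796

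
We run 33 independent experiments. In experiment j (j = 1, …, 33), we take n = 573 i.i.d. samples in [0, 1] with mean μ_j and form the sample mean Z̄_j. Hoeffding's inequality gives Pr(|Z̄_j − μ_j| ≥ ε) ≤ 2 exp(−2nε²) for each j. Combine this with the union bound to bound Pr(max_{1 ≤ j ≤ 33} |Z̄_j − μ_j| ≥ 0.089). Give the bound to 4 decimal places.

Per-experiment Hoeffding bound: 2·exp(−2·573·0.089²) = 2·exp(−9.07747) = 0.00022842.
Union bound over 33 events: 33·0.00022842 = 0.00754.

0.0075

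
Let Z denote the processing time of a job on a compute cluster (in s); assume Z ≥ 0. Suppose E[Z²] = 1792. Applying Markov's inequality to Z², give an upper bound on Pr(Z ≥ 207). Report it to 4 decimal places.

Since Z ≥ 0, the event {Z ≥ 207} is the same as {Z² ≥ 42849}.
Markov's inequality applied to Z² gives Pr(Z² ≥ 42849) ≤ E[Z²]/42849 = 1792/42849 = 0.0418.

0.0418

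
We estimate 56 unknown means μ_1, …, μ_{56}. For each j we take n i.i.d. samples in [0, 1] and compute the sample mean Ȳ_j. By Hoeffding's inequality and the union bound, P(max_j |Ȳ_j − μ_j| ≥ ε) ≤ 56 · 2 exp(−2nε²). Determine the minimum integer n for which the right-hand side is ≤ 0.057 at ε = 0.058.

1128

Need 2·56·exp(−2nε²) ≤ 0.057, i.e. exp(−2nε²) ≤ 0.057/112.
So 2nε² ≥ ln(112/0.057) = 7.583203.
Hence n ≥ 7.583203/(2·0.058²) = 1127.111.
The smallest integer n is 1128.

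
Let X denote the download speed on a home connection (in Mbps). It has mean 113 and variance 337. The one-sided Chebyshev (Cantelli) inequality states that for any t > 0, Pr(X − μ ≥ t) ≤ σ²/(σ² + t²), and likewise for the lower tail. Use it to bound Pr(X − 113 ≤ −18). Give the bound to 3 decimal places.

Here σ² = 337 and t = 18, so σ² + t² = 661.
Cantelli's bound: 337/661 = 0.5098.

0.510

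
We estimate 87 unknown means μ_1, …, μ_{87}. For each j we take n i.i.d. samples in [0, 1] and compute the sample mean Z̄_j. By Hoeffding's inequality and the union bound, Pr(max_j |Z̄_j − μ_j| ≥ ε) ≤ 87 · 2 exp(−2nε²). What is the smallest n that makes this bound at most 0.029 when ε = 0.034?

Need 2·87·exp(−2nε²) ≤ 0.029, i.e. exp(−2nε²) ≤ 0.029/174.
So 2nε² ≥ ln(174/0.029) = 8.699515.
Hence n ≥ 8.699515/(2·0.034²) = 3762.766.
The smallest integer n is 3763.

3763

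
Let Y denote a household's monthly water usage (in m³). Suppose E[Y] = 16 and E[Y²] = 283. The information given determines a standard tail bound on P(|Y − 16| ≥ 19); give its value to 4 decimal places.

0.0748

The first two moments determine the variance, so Chebyshev's inequality is the sharpest standard bound available.
Var(Y) = E[Y²] − (E[Y])² = 283 − 256 = 27.
Chebyshev's inequality: P(|Y − μ| ≥ t) ≤ Var(Y)/t² = 27/361 = 0.0748.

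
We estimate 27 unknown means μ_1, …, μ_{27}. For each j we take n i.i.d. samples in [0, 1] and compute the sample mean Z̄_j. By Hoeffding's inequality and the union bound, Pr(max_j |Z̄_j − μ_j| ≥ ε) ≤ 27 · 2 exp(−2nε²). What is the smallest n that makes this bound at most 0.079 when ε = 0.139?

Need 2·27·exp(−2nε²) ≤ 0.079, i.e. exp(−2nε²) ≤ 0.079/54.
So 2nε² ≥ ln(54/0.079) = 6.527291.
Hence n ≥ 6.527291/(2·0.139²) = 168.917.
The smallest integer n is 169.

169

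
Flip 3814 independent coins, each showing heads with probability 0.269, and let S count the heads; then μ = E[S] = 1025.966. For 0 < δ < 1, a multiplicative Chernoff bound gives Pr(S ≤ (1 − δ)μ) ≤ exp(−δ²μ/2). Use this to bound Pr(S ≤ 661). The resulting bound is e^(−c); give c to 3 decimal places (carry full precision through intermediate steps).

64.915

Write 661 = (1 − δ)μ, so δ = 1 − 661/1025.966 = 0.3557291…
Then the exponent is δ²μ/2 = (μ − 661)²/(2μ) = 64.914520.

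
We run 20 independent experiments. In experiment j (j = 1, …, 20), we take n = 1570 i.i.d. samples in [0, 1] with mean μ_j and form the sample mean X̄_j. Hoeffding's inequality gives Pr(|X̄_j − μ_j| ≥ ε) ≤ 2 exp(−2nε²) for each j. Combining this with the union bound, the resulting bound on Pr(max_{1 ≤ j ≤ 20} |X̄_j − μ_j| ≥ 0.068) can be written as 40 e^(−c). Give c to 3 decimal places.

14.519

Union bound over the 20 events: Pr(max_{1 ≤ j ≤ 20} |X̄_j − μ_j| ≥ 0.068) ≤ 20·2·exp(−2nε²) = 40 exp(−2·1570·0.068²).
So c = 2·1570·0.068² = 14.5194.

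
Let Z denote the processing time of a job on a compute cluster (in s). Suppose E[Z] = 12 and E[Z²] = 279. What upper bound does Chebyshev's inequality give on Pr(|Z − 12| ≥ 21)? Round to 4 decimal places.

Var(Z) = E[Z²] − (E[Z])² = 279 − 144 = 135.
Chebyshev's inequality: Pr(|Z − μ| ≥ t) ≤ Var(Z)/t² = 135/441 = 0.3061.

0.3061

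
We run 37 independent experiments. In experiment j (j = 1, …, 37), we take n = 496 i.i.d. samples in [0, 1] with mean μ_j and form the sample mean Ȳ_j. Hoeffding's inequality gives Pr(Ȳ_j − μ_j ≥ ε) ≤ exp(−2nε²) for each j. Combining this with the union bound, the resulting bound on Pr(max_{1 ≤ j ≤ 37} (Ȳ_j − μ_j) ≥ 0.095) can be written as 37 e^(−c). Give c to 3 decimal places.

8.953

Union bound over the 37 events: Pr(max_{1 ≤ j ≤ 37} (Ȳ_j − μ_j) ≥ 0.095) ≤ 37·exp(−2nε²) = 37 exp(−2·496·0.095²).
So c = 2·496·0.095² = 8.9528.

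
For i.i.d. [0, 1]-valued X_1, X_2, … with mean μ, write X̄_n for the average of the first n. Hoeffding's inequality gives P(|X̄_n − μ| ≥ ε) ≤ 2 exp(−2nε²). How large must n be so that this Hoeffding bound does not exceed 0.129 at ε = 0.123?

Require 2·exp(−2nε²) ≤ 0.129, i.e. 2nε² ≥ ln(2/0.129) = 2.741090.
So n ≥ 2.741090 / (2·0.123²) = 90.591.
The smallest integer n is 91.

91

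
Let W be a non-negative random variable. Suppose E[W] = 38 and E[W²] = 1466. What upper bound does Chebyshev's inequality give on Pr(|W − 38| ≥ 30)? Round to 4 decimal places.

0.0244

Var(W) = E[W²] − (E[W])² = 1466 − 1444 = 22.
Chebyshev's inequality: Pr(|W − μ| ≥ t) ≤ Var(W)/t² = 22/900 = 0.0244.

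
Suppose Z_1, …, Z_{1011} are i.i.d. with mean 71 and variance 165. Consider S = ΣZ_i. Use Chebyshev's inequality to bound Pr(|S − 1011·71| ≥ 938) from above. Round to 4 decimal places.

0.1896

Var(S) = n·Var(Z_i) = 1011·165 = 166815.
Chebyshev: Pr(|S − 1011·71| ≥ 938) ≤ Var(S)/938² = 166815/879844 = 0.1896.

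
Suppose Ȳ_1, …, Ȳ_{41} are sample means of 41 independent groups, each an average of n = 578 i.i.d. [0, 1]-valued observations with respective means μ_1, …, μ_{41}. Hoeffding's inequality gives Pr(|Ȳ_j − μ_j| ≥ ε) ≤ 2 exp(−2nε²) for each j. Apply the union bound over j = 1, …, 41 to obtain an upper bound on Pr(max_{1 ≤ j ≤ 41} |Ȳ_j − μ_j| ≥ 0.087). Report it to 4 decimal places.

Per-experiment Hoeffding bound: 2·exp(−2·578·0.087²) = 2·exp(−8.74976) = 0.000317.
Union bound over 41 events: 41·0.000317 = 0.01300.

0.0130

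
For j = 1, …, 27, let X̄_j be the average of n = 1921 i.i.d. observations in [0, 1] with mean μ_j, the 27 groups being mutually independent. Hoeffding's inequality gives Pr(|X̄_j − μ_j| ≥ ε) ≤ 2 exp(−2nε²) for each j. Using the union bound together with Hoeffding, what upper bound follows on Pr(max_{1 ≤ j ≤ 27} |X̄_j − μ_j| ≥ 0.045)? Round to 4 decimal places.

0.0226

Per-experiment Hoeffding bound: 2·exp(−2·1921·0.045²) = 2·exp(−7.78005) = 0.00083598.
Union bound over 27 events: 27·0.00083598 = 0.02257.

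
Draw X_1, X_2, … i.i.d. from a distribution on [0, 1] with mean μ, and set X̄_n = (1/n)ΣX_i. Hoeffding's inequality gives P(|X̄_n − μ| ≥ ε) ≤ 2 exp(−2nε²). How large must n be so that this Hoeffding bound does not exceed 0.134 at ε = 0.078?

223

Require 2·exp(−2nε²) ≤ 0.134, i.e. 2nε² ≥ ln(2/0.134) = 2.703063.
So n ≥ 2.703063 / (2·0.078²) = 222.145.
The smallest integer n is 223.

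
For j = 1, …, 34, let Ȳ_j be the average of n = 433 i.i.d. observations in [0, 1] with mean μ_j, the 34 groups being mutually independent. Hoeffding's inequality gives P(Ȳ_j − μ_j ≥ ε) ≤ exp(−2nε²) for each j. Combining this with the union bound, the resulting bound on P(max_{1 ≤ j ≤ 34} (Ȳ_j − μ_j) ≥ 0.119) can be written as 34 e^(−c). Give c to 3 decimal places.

Union bound over the 34 events: P(max_{1 ≤ j ≤ 34} (Ȳ_j − μ_j) ≥ 0.119) ≤ 34·exp(−2nε²) = 34 exp(−2·433·0.119²).
So c = 2·433·0.119² = 12.2634.

12.263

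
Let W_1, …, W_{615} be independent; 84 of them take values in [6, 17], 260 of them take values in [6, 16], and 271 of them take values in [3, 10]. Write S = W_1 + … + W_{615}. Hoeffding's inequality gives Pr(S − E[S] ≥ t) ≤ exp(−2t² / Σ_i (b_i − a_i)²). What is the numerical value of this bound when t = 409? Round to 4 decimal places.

Σ(b_i − a_i)² = 84·11² + 260·10² + 271·7² = 49443.
Exponent = 2·409² / 49443 = 6.76662.
Bound = exp(−6.76662) = 0.00115.

0.0012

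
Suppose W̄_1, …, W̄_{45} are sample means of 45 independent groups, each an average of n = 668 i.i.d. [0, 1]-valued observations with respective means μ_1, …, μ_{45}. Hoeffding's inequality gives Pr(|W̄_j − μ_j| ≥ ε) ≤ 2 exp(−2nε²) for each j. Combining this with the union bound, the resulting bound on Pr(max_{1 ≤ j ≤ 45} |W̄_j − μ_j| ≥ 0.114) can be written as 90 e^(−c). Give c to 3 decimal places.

17.363

Union bound over the 45 events: Pr(max_{1 ≤ j ≤ 45} |W̄_j − μ_j| ≥ 0.114) ≤ 45·2·exp(−2nε²) = 90 exp(−2·668·0.114²).
So c = 2·668·0.114² = 17.3627.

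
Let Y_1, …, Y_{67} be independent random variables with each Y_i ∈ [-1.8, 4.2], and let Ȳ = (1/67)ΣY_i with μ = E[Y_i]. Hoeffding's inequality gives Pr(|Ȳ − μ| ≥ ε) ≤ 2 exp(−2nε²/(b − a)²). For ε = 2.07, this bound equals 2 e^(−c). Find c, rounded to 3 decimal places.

c = 2nε²/(b − a)² = 2·67·2.07² / 6² = 15.9494.

15.949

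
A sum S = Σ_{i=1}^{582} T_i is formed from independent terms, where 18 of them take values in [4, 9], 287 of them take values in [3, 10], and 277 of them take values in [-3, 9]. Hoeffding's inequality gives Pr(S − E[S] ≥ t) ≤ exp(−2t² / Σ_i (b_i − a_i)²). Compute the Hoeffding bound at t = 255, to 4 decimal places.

0.0916

Σ(b_i − a_i)² = 18·5² + 287·7² + 277·12² = 54401.
Exponent = 2·255² / 54401 = 2.39058.
Bound = exp(−2.39058) = 0.09158.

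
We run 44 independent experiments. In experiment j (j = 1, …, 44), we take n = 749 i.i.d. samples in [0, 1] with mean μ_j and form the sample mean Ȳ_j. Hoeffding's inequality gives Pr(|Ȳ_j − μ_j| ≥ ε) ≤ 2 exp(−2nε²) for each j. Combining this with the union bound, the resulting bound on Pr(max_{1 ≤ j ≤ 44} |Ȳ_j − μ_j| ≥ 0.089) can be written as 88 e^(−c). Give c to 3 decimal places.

Union bound over the 44 events: Pr(max_{1 ≤ j ≤ 44} |Ȳ_j − μ_j| ≥ 0.089) ≤ 44·2·exp(−2nε²) = 88 exp(−2·749·0.089²).
So c = 2·749·0.089² = 11.8657.

11.866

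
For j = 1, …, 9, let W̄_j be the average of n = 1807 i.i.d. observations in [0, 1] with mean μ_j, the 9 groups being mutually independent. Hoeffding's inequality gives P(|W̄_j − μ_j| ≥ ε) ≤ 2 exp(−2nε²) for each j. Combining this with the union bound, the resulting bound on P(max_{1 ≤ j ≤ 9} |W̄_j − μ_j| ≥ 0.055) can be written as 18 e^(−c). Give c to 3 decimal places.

10.932

Union bound over the 9 events: P(max_{1 ≤ j ≤ 9} |W̄_j − μ_j| ≥ 0.055) ≤ 9·2·exp(−2nε²) = 18 exp(−2·1807·0.055²).
So c = 2·1807·0.055² = 10.9323.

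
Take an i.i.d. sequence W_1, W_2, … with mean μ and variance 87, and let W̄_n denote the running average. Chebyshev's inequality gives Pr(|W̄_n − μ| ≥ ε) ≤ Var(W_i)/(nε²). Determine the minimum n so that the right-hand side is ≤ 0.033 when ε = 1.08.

2261

Require 87/(n·1.08²) ≤ 0.033, i.e. n ≥ 87/(0.033·1.08²) = 2260.257.
The smallest integer n is 2261.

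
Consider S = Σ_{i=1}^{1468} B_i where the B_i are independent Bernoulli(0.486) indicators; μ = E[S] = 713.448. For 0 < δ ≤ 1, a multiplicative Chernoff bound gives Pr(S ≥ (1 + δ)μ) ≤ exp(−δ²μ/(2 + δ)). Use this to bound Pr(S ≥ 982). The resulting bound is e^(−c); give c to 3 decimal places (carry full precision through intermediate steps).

42.538

Write 982 = (1 + δ)μ, so δ = 982/713.448 − 1 = 0.3764143…
Then the exponent is δ²μ/(2 + δ) = (982 − μ)² / (μ·(2 + δ)) = 42.537534.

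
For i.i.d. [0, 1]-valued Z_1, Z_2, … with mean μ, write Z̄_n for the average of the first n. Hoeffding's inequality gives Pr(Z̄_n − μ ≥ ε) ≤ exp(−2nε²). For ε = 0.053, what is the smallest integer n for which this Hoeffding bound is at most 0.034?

Require exp(−2nε²) ≤ 0.034, i.e. 2nε² ≥ ln(1/0.034) = 3.381395.
So n ≥ 3.381395 / (2·0.053²) = 601.886.
The smallest integer n is 602.

602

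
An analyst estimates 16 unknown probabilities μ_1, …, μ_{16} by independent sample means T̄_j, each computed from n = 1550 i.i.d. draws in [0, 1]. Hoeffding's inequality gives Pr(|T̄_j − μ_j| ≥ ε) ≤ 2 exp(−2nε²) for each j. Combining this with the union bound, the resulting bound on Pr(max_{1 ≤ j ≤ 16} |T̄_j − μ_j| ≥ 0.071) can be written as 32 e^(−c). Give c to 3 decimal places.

15.627

Union bound over the 16 events: Pr(max_{1 ≤ j ≤ 16} |T̄_j − μ_j| ≥ 0.071) ≤ 16·2·exp(−2nε²) = 32 exp(−2·1550·0.071²).
So c = 2·1550·0.071² = 15.6271.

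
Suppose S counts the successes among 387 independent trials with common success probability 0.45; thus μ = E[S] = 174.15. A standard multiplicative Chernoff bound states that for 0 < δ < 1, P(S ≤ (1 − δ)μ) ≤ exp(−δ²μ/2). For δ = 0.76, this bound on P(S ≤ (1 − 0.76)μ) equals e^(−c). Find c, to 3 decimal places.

50.295

c = δ²μ/2 = 0.76²·174.15/2 = 50.2945.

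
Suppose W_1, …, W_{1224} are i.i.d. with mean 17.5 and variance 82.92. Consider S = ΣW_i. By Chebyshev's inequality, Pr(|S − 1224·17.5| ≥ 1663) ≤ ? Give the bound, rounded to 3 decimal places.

Var(S) = n·Var(W_i) = 1224·82.92 = 101494.08.
Chebyshev: Pr(|S − 1224·17.5| ≥ 1663) ≤ Var(S)/1663² = 101494.08/2765569 = 0.0367.

0.037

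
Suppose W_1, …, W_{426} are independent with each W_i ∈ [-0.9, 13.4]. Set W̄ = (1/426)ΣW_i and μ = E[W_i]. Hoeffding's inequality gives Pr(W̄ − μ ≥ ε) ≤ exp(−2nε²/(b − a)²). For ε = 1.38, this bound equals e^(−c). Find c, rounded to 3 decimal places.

7.935

c = 2nε²/(b − a)² = 2·426·1.38² / 14.3² = 7.9346.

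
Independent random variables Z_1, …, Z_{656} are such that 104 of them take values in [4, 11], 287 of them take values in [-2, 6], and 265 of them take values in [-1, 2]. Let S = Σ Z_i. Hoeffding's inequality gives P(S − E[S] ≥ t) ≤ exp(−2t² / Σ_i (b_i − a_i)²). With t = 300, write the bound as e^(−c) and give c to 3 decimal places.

6.964

Σ(b_i − a_i)² = 104·7² + 287·8² + 265·3² = 25849.
c = 2t² / 25849 = 2·300² / 25849 = 6.9635.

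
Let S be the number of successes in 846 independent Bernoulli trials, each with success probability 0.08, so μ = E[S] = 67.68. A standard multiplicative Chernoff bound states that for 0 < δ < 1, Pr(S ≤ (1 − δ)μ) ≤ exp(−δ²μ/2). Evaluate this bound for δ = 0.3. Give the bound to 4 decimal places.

0.0476

Exponent = δ²μ/2 = 0.3²·67.68/2 = 3.0456.
Bound = exp(−3.0456) = 0.04757.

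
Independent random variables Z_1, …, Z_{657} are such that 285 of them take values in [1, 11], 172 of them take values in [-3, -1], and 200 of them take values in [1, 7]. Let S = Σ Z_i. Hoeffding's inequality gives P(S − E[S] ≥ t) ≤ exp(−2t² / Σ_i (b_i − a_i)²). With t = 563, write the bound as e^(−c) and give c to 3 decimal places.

17.422

Σ(b_i − a_i)² = 285·10² + 172·2² + 200·6² = 36388.
c = 2t² / 36388 = 2·563² / 36388 = 17.4216.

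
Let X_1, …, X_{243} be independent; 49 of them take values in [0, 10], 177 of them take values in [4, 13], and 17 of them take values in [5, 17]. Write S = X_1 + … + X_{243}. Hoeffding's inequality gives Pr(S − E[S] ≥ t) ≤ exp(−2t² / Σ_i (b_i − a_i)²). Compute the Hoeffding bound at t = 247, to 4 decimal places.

0.0036

Σ(b_i − a_i)² = 49·10² + 177·9² + 17·12² = 21685.
Exponent = 2·247² / 21685 = 5.62684.
Bound = exp(−5.62684) = 0.00360.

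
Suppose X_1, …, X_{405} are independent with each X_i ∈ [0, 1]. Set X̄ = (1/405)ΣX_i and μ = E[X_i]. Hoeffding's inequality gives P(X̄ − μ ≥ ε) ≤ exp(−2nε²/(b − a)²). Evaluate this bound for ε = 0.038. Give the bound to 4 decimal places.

Exponent: 2nε²/(b − a)² = 2·405·0.038² / 1² = 1.16964.
Bound = exp(−1.16964) = 0.31048.

0.3105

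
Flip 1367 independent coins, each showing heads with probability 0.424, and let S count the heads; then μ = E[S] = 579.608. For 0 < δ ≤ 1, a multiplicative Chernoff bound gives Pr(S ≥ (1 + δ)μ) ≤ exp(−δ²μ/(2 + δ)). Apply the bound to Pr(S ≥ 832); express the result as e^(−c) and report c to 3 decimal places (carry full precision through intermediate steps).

Write 832 = (1 + δ)μ, so δ = 832/579.608 − 1 = 0.4354529…
Then the exponent is δ²μ/(2 + δ) = (832 − μ)² / (μ·(2 + δ)) = 45.127062.

45.127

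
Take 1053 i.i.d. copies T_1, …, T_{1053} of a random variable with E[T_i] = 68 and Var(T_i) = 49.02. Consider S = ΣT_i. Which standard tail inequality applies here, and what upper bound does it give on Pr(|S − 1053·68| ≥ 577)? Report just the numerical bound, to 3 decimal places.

0.155

With mean and variance of each term known, Chebyshev's inequality bounds the deviation of the sum (or sample mean).
Var(S) = n·Var(T_i) = 1053·49.02 = 51618.06.
Chebyshev: Pr(|S − 1053·68| ≥ 577) ≤ Var(S)/577² = 51618.06/332929 = 0.1550.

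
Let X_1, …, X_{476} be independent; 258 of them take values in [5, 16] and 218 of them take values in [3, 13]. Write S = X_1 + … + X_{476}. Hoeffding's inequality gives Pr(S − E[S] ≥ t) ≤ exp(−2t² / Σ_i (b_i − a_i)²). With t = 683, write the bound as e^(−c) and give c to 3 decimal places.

17.597

Σ(b_i − a_i)² = 258·11² + 218·10² = 53018.
c = 2t² / 53018 = 2·683² / 53018 = 17.5974.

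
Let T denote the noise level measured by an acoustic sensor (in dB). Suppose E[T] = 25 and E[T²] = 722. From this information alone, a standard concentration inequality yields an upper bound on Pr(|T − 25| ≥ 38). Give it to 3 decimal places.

0.067

The first two moments determine the variance, so Chebyshev's inequality is the sharpest standard bound available.
Var(T) = E[T²] − (E[T])² = 722 − 625 = 97.
Chebyshev's inequality: Pr(|T − μ| ≥ t) ≤ Var(T)/t² = 97/1444 = 0.0672.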